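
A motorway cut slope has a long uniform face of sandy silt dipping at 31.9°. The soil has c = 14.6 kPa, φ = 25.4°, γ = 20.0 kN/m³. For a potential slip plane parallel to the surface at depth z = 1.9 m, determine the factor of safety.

FS = 1.62

For an infinite slope with a slip plane parallel to the surface (no pore pressure): FS = [c + γz cos²β tanφ] / [γz sinβ cosβ].
γz = 20.0·1.9 = 38.00 kN/m²
Numerator = 14.6 + 38.00·cos²31.9°·tan25.4° = 14.6 + 38.00·0.7208·0.4748 = 27.605 kPa
Denominator = 38.00·sin31.9°·cos31.9° = 38.00·0.5284·0.8490 = 17.048 kPa
FS = 27.605 / 17.048 = 1.619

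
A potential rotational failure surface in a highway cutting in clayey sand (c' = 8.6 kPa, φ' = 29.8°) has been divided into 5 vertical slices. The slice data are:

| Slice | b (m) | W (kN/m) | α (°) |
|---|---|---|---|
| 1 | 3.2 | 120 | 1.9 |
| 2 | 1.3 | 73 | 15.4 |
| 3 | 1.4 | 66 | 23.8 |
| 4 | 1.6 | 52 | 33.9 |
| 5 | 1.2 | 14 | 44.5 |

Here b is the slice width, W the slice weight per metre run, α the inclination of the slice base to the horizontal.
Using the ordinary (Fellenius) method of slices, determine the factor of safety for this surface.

Ordinary method of slices: FS = Σ[c'·Δl_i + (W_i cosα_i)·tanφ'] / Σ W_i sinα_i, with Δl_i = b_i / cosα_i.
Slice 1: Δl = 3.2/cos1.9° = 3.202 m; N'_1 = 120·cos1.9° = 119.9; c'Δl = 27.54; W sinα = 4.0
Slice 2: Δl = 1.3/cos15.4° = 1.348 m; N'_2 = 73·cos15.4° = 70.4; c'Δl = 11.60; W sinα = 19.4
Slice 3: Δl = 1.4/cos23.8° = 1.530 m; N'_3 = 66·cos23.8° = 60.4; c'Δl = 13.16; W sinα = 26.6
Slice 4: Δl = 1.6/cos33.9° = 1.928 m; N'_4 = 52·cos33.9° = 43.2; c'Δl = 16.58; W sinα = 29.0
Slice 5: Δl = 1.2/cos44.5° = 1.682 m; N'_5 = 14·cos44.5° = 10.0; c'Δl = 14.47; W sinα = 9.8
Σc'Δl = 83.3 kN/m; ΣN' = 303.8 kN/m; ΣW sinα = 88.8 kN/m
Resisting = 83.3 + 303.8·tan29.8° = 83.3 + 174.0 = 257.4 kN/m
FS = 257.4 / 88.8 = 2.898

FS = 2.90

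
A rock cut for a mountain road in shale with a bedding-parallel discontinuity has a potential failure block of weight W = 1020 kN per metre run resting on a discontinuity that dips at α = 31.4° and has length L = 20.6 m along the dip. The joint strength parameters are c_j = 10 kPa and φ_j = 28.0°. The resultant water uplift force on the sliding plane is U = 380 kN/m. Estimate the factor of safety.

FS = 0.88

Resolving the block weight along and normal to the plane and applying the Mohr–Coulomb strength on the joint:
N' = W cosα − U = 1020·cos31.4° − 380 = 490.6 kN/m
Driving force T = W sinα = 1020·sin31.4° = 531.4 kN/m
Resisting force R = c_j·L + N'·tanφ_j = 10·20.6 + 490.6·tan28.0° = 206.0 + 260.9 = 466.9 kN/m
FS = R / T = 466.9 / 531.4 = 0.879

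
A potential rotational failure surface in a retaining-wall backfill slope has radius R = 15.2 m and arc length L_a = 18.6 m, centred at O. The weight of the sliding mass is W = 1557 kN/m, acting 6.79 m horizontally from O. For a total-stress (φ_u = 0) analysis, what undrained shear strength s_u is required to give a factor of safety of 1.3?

FS = s_u·L_a·R / (W·d), so s_u = FS·W·d / (L_a·R).
s_u = 1.3·1557·6.79 / (18.60·15.2) = 13743.6 / 282.72 = 48.61 kPa

s_u = 48.6 kPa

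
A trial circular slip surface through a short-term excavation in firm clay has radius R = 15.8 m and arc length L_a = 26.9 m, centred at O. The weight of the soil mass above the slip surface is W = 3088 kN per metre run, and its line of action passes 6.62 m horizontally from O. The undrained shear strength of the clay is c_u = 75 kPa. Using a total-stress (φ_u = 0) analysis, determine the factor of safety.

FS = 1.56

Taking moments about the centre O, the resisting moment is provided by the undrained shear strength acting along the arc:
M_R = c_u·L_a·R = 75·26.90·15.8 = 31876.5 kN·m/m
M_D = W·d = 3088·6.62 = 20442.6 kN·m/m
FS = M_R / M_D = 31876.5 / 20442.6 = 1.559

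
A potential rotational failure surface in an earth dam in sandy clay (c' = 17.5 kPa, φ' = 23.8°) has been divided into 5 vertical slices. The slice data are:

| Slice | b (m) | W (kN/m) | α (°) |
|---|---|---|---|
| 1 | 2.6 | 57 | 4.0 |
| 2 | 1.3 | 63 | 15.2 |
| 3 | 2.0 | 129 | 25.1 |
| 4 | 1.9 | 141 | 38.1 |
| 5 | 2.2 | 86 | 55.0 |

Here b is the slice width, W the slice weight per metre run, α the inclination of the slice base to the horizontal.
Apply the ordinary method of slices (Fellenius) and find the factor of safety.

FS = 1.68

Ordinary method of slices: FS = Σ[c'·Δl_i + (W_i cosα_i)·tanφ'] / Σ W_i sinα_i, with Δl_i = b_i / cosα_i.
Slice 1: Δl = 2.6/cos4.0° = 2.606 m; N'_1 = 57·cos4.0° = 56.9; c'Δl = 45.61; W sinα = 4.0
Slice 2: Δl = 1.3/cos15.2° = 1.347 m; N'_2 = 63·cos15.2° = 60.8; c'Δl = 23.57; W sinα = 16.5
Slice 3: Δl = 2.0/cos25.1° = 2.209 m; N'_3 = 129·cos25.1° = 116.8; c'Δl = 38.65; W sinα = 54.7
Slice 4: Δl = 1.9/cos38.1° = 2.414 m; N'_4 = 141·cos38.1° = 111.0; c'Δl = 42.25; W sinα = 87.0
Slice 5: Δl = 2.2/cos55.0° = 3.836 m; N'_5 = 86·cos55.0° = 49.3; c'Δl = 67.12; W sinα = 70.4
Σc'Δl = 217.2 kN/m; ΣN' = 394.8 kN/m; ΣW sinα = 232.7 kN/m
Resisting = 217.2 + 394.8·tan23.8° = 217.2 + 174.1 = 391.3 kN/m
FS = 391.3 / 232.7 = 1.682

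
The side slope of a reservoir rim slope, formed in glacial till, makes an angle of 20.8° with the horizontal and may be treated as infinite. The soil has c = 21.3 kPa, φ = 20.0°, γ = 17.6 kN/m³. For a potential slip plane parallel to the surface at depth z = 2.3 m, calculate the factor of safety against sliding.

For an infinite slope with a slip plane parallel to the surface (no pore pressure): FS = [c + γz cos²β tanφ] / [γz sinβ cosβ].
γz = 17.6·2.3 = 40.48 kN/m²
Numerator = 21.3 + 40.48·cos²20.8°·tan20.0° = 21.3 + 40.48·0.8739·0.3640 = 34.176 kPa
Denominator = 40.48·sin20.8°·cos20.8° = 40.48·0.3551·0.9348 = 13.438 kPa
FS = 34.176 / 13.438 = 2.543

FS = 2.54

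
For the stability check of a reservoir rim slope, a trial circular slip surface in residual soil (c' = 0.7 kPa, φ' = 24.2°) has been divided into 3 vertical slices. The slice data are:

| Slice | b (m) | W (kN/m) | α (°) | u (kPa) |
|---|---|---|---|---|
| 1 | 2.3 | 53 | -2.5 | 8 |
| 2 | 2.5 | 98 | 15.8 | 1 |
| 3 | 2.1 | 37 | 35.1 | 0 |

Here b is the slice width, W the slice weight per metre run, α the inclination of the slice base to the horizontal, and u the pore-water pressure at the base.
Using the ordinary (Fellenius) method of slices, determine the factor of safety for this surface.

Ordinary method of slices: FS = Σ[c'·Δl_i + (W_i cosα_i − u_i·Δl_i)·tanφ'] / Σ W_i sinα_i, with Δl_i = b_i / cosα_i.
Slice 1: Δl = 2.3/cos(-2.5°) = 2.302 m; N'_1 = 53·cos(-2.5°) − 8·2.302 = 34.5; c'Δl = 1.61; W sinα = -2.3
Slice 2: Δl = 2.5/cos15.8° = 2.598 m; N'_2 = 98·cos15.8° − 1·2.598 = 91.7; c'Δl = 1.82; W sinα = 26.7
Slice 3: Δl = 2.1/cos35.1° = 2.567 m; N'_3 = 37·cos35.1° − 0·2.567 = 30.3; c'Δl = 1.80; W sinα = 21.3
Σc'Δl = 5.2 kN/m; ΣN' = 156.5 kN/m; ΣW sinα = 45.6 kN/m
Resisting = 5.2 + 156.5·tan24.2° = 5.2 + 70.3 = 75.6 kN/m
FS = 75.6 / 45.6 = 1.655

FS = 1.66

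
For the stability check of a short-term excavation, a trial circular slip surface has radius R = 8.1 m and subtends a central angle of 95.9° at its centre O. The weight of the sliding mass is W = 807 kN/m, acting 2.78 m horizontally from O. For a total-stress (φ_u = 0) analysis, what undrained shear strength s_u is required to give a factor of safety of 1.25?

s_u = 25.5 kPa

FS = s_u·L_a·R / (W·d), so s_u = FS·W·d / (L_a·R).
Arc length L_a = R·θ = 8.1·(95.9°·π/180) = 8.1·1.6738 = 13.56 m
s_u = 1.25·807·2.78 / (13.56·8.1) = 2804.3 / 109.82 = 25.54 kPa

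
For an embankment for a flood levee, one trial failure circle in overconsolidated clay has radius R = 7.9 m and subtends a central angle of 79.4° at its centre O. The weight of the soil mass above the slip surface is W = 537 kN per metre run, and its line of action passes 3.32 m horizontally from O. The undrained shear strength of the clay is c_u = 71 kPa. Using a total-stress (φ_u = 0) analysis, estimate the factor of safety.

FS = 3.44

Taking moments about the centre O, the resisting moment is provided by the undrained shear strength acting along the arc:
Arc length L_a = R·θ = 7.9·(79.4°·π/180) = 7.9·1.3858 = 10.95 m
M_R = c_u·L_a·R = 71·10.95·7.9 = 6140.6 kN·m/m
M_D = W·d = 537·3.32 = 1782.8 kN·m/m
FS = M_R / M_D = 6140.6 / 1782.8 = 3.444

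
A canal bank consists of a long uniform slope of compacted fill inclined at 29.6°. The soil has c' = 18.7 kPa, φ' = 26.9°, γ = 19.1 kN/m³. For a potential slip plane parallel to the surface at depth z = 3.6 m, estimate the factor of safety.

FS = 1.53

For an infinite slope with a slip plane parallel to the surface (no pore pressure): FS = [c' + γz cos²β tanφ'] / [γz sinβ cosβ].
γz = 19.1·3.6 = 68.76 kN/m²
Numerator = 18.7 + 68.76·cos²29.6°·tan26.9° = 18.7 + 68.76·0.7560·0.5073 = 45.073 kPa
Denominator = 68.76·sin29.6°·cos29.6° = 68.76·0.4939·0.8695 = 29.531 kPa
FS = 45.073 / 29.531 = 1.526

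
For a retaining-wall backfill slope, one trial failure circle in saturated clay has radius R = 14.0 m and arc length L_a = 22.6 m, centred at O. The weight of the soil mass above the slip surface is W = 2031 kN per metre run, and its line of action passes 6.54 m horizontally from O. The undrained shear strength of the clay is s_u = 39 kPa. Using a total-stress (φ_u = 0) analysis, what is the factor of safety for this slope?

Taking moments about the centre O, the resisting moment is provided by the undrained shear strength acting along the arc:
M_R = s_u·L_a·R = 39·22.60·14.0 = 12339.6 kN·m/m
M_D = W·d = 2031·6.54 = 13282.7 kN·m/m
FS = M_R / M_D = 12339.6 / 13282.7 = 0.929

FS = 0.93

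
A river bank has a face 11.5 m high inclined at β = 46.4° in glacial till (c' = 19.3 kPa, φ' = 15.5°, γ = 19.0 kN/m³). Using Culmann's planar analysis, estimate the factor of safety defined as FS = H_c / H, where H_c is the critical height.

FS = 1.74

H_c = (4c'/γ) · sinβ cosφ' / [1 − cos(β − φ')]
    = (4·19.3/19.0) · sin46.4°·cos15.5° / [1 − cos30.9°]
    = 4.063 · 0.6978 / 0.1419 = 19.98 m
FS = H_c / H = 19.98 / 11.5 = 1.737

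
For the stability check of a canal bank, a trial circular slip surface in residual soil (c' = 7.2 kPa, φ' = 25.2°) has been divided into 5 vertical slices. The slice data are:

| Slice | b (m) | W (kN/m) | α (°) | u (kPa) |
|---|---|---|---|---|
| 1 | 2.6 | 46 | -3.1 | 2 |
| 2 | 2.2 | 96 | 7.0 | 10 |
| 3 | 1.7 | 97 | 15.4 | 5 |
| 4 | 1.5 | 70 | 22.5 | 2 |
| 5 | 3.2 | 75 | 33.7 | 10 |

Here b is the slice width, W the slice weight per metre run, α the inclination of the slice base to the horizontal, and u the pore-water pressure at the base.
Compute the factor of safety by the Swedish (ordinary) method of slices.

FS = 2.13

Ordinary method of slices: FS = Σ[c'·Δl_i + (W_i cosα_i − u_i·Δl_i)·tanφ'] / Σ W_i sinα_i, with Δl_i = b_i / cosα_i.
Slice 1: Δl = 2.6/cos(-3.1°) = 2.604 m; N'_1 = 46·cos(-3.1°) − 2·2.604 = 40.7; c'Δl = 18.75; W sinα = -2.5
Slice 2: Δl = 2.2/cos7.0° = 2.217 m; N'_2 = 96·cos7.0° − 10·2.217 = 73.1; c'Δl = 15.96; W sinα = 11.7
Slice 3: Δl = 1.7/cos15.4° = 1.763 m; N'_3 = 97·cos15.4° − 5·1.763 = 84.7; c'Δl = 12.70; W sinα = 25.8
Slice 4: Δl = 1.5/cos22.5° = 1.624 m; N'_4 = 70·cos22.5° − 2·1.624 = 61.4; c'Δl = 11.69; W sinα = 26.8
Slice 5: Δl = 3.2/cos33.7° = 3.846 m; N'_5 = 75·cos33.7° − 10·3.846 = 23.9; c'Δl = 27.69; W sinα = 41.6
Σc'Δl = 86.8 kN/m; ΣN' = 283.9 kN/m; ΣW sinα = 103.4 kN/m
Resisting = 86.8 + 283.9·tan25.2° = 86.8 + 133.6 = 220.4 kN/m
FS = 220.4 / 103.4 = 2.132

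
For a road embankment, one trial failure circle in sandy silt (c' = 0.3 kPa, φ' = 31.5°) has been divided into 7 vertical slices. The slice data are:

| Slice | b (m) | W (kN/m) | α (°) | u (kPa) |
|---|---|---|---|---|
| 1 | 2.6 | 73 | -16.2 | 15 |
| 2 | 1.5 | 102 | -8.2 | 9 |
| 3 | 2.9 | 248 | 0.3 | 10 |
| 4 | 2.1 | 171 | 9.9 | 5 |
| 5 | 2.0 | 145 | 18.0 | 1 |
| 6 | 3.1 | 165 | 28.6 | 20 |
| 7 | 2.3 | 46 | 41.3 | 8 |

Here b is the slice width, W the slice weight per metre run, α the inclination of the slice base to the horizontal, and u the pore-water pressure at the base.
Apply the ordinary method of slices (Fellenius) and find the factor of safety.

FS = 2.95

Ordinary method of slices: FS = Σ[c'·Δl_i + (W_i cosα_i − u_i·Δl_i)·tanφ'] / Σ W_i sinα_i, with Δl_i = b_i / cosα_i.
Slice 1: Δl = 2.6/cos(-16.2°) = 2.708 m; N'_1 = 73·cos(-16.2°) − 15·2.708 = 29.5; c'Δl = 0.81; W sinα = -20.4
Slice 2: Δl = 1.5/cos(-8.2°) = 1.515 m; N'_2 = 102·cos(-8.2°) − 9·1.515 = 87.3; c'Δl = 0.45; W sinα = -14.5
Slice 3: Δl = 2.9/cos0.3° = 2.900 m; N'_3 = 248·cos0.3° − 10·2.900 = 219.0; c'Δl = 0.87; W sinα = 1.3
Slice 4: Δl = 2.1/cos9.9° = 2.132 m; N'_4 = 171·cos9.9° − 5·2.132 = 157.8; c'Δl = 0.64; W sinα = 29.4
Slice 5: Δl = 2.0/cos18.0° = 2.103 m; N'_5 = 145·cos18.0° − 1·2.103 = 135.8; c'Δl = 0.63; W sinα = 44.8
Slice 6: Δl = 3.1/cos28.6° = 3.531 m; N'_6 = 165·cos28.6° − 20·3.531 = 74.3; c'Δl = 1.06; W sinα = 79.0
Slice 7: Δl = 2.3/cos41.3° = 3.062 m; N'_7 = 46·cos41.3° − 8·3.062 = 10.1; c'Δl = 0.92; W sinα = 30.4
Σc'Δl = 5.4 kN/m; ΣN' = 713.7 kN/m; ΣW sinα = 149.9 kN/m
Resisting = 5.4 + 713.7·tan31.5° = 5.4 + 437.4 = 442.8 kN/m
FS = 442.8 / 149.9 = 2.953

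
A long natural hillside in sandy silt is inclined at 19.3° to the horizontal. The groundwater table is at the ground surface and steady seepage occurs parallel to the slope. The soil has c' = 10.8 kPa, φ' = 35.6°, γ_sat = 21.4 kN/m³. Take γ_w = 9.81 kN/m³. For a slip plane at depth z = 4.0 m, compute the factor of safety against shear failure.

FS = 1.51

With seepage parallel to the slope and the water table at the surface, the effective normal stress on the slip plane uses the buoyant unit weight γ' = γ_sat − γ_w while the driving shear stress uses γ_sat:
FS = [c' + γ' z cos²β tanφ'] / [γ_sat z sinβ cosβ]
γ' = 21.4 − 9.81 = 11.59 kN/m³
Numerator = 10.8 + 11.59·4.0·cos²19.3°·tan35.6° = 10.8 + 11.59·4.0·0.8908·0.7159 = 40.365 kPa
Denominator = 21.4·4.0·sin19.3°·cos19.3° = 21.4·4.0·0.3305·0.9438 = 26.702 kPa
FS = 40.365 / 26.702 = 1.512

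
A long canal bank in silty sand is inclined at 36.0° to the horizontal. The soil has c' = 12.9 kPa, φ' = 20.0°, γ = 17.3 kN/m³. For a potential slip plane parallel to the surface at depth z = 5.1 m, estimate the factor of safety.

FS = 0.81

For an infinite slope with a slip plane parallel to the surface (no pore pressure): FS = [c' + γz cos²β tanφ'] / [γz sinβ cosβ].
γz = 17.3·5.1 = 88.23 kN/m²
Numerator = 12.9 + 88.23·cos²36.0°·tan20.0° = 12.9 + 88.23·0.6545·0.3640 = 33.918 kPa
Denominator = 88.23·sin36.0°·cos36.0° = 88.23·0.5878·0.8090 = 41.956 kPa
FS = 33.918 / 41.956 = 0.808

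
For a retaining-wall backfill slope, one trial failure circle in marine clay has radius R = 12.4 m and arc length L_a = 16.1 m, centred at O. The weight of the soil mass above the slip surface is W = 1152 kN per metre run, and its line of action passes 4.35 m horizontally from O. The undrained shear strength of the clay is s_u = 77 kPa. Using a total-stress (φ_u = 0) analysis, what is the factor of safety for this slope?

Taking moments about the centre O, the resisting moment is provided by the undrained shear strength acting along the arc:
M_R = s_u·L_a·R = 77·16.10·12.4 = 15372.3 kN·m/m
M_D = W·d = 1152·4.35 = 5011.2 kN·m/m
FS = M_R / M_D = 15372.3 / 5011.2 = 3.068

FS = 3.07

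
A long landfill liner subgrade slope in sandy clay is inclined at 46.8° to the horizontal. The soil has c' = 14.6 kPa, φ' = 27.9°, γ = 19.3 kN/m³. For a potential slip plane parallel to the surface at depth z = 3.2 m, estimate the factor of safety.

For an infinite slope with a slip plane parallel to the surface (no pore pressure): FS = [c' + γz cos²β tanφ'] / [γz sinβ cosβ].
γz = 19.3·3.2 = 61.76 kN/m²
Numerator = 14.6 + 61.76·cos²46.8°·tan27.9° = 14.6 + 61.76·0.4686·0.5295 = 29.923 kPa
Denominator = 61.76·sin46.8°·cos46.8° = 61.76·0.7290·0.6845 = 30.819 kPa
FS = 29.923 / 30.819 = 0.971

FS = 0.97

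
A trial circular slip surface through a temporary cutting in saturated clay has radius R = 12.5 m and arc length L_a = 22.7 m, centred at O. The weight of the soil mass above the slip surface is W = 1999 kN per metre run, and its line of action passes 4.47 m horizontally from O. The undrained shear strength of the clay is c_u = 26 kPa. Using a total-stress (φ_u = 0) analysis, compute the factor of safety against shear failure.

FS = 0.83

Taking moments about the centre O, the resisting moment is provided by the undrained shear strength acting along the arc:
M_R = c_u·L_a·R = 26·22.70·12.5 = 7377.5 kN·m/m
M_D = W·d = 1999·4.47 = 8935.5 kN·m/m
FS = M_R / M_D = 7377.5 / 8935.5 = 0.826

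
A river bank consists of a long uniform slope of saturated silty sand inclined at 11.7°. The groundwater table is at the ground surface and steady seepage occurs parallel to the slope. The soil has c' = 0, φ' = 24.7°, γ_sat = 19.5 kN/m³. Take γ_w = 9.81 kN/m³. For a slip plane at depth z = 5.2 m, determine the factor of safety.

FS = 1.10

With seepage parallel to the slope and the water table at the surface, the effective normal stress on the slip plane uses the buoyant unit weight γ' = γ_sat − γ_w while the driving shear stress uses γ_sat:
FS = [c' + γ' z cos²β tanφ'] / [γ_sat z sinβ cosβ]
(For c' = 0 this reduces to FS = (γ'/γ_sat)·tanφ'/tanβ.)
γ' = 19.5 − 9.81 = 9.69 kN/m³
Numerator = 0.0 + 9.69·5.2·cos²11.7°·tan24.7° = 0.0 + 9.69·5.2·0.9589·0.4599 = 22.223 kPa
Denominator = 19.5·5.2·sin11.7°·cos11.7° = 19.5·5.2·0.2028·0.9792 = 20.135 kPa
FS = 22.223 / 20.135 = 1.104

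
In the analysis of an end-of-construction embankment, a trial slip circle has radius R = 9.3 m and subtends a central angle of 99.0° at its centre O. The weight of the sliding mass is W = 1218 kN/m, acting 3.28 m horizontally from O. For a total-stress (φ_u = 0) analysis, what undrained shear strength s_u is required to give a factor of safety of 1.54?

s_u = 41.2 kPa

FS = s_u·L_a·R / (W·d), so s_u = FS·W·d / (L_a·R).
Arc length L_a = R·θ = 9.3·(99.0°·π/180) = 9.3·1.7279 = 16.07 m
s_u = 1.54·1218·3.28 / (16.07·9.3) = 6152.4 / 149.44 = 41.17 kPa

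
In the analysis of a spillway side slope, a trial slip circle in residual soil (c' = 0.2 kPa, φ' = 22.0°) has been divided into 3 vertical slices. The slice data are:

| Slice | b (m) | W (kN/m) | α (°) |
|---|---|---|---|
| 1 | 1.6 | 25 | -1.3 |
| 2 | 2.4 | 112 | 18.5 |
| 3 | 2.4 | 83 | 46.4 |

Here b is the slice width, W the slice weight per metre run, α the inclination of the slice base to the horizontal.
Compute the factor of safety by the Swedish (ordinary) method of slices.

FS = 0.82

Ordinary method of slices: FS = Σ[c'·Δl_i + (W_i cosα_i)·tanφ'] / Σ W_i sinα_i, with Δl_i = b_i / cosα_i.
Slice 1: Δl = 1.6/cos(-1.3°) = 1.600 m; N'_1 = 25·cos(-1.3°) = 25.0; c'Δl = 0.32; W sinα = -0.6
Slice 2: Δl = 2.4/cos18.5° = 2.531 m; N'_2 = 112·cos18.5° = 106.2; c'Δl = 0.51; W sinα = 35.5
Slice 3: Δl = 2.4/cos46.4° = 3.480 m; N'_3 = 83·cos46.4° = 57.2; c'Δl = 0.70; W sinα = 60.1
Σc'Δl = 1.5 kN/m; ΣN' = 188.4 kN/m; ΣW sinα = 95.1 kN/m
Resisting = 1.5 + 188.4·tan22.0° = 1.5 + 76.1 = 77.7 kN/m
FS = 77.7 / 95.1 = 0.817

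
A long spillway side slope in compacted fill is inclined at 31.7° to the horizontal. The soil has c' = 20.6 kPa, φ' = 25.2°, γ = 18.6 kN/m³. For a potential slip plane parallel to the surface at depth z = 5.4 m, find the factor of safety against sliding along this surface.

For an infinite slope with a slip plane parallel to the surface (no pore pressure): FS = [c' + γz cos²β tanφ'] / [γz sinβ cosβ].
γz = 18.6·5.4 = 100.44 kN/m²
Numerator = 20.6 + 100.44·cos²31.7°·tan25.2° = 20.6 + 100.44·0.7239·0.4706 = 54.813 kPa
Denominator = 100.44·sin31.7°·cos31.7° = 100.44·0.5255·0.8508 = 44.904 kPa
FS = 54.813 / 44.904 = 1.221

FS = 1.22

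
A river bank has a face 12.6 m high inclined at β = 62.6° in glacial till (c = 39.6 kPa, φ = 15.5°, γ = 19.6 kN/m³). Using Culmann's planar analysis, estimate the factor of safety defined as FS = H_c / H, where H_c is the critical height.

H_c = (4c/γ) · sinβ cosφ / [1 − cos(β − φ)]
    = (4·39.6/19.6) · sin62.6°·cos15.5° / [1 − cos47.1°]
    = 8.082 · 0.8555 / 0.3193 = 21.66 m
FS = H_c / H = 21.66 / 12.6 = 1.719

FS = 1.72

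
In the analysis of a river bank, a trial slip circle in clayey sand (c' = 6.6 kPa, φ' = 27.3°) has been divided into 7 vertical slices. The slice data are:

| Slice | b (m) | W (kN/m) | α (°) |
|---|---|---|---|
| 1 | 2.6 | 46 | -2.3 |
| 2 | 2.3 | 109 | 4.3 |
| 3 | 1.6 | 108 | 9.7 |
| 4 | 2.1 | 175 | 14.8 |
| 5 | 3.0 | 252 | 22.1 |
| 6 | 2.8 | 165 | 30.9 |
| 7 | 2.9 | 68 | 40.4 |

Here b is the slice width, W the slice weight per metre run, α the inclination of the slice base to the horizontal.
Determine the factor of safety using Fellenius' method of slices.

FS = 1.94

Ordinary method of slices: FS = Σ[c'·Δl_i + (W_i cosα_i)·tanφ'] / Σ W_i sinα_i, with Δl_i = b_i / cosα_i.
Slice 1: Δl = 2.6/cos(-2.3°) = 2.602 m; N'_1 = 46·cos(-2.3°) = 46.0; c'Δl = 17.17; W sinα = -1.8
Slice 2: Δl = 2.3/cos4.3° = 2.306 m; N'_2 = 109·cos4.3° = 108.7; c'Δl = 15.22; W sinα = 8.2
Slice 3: Δl = 1.6/cos9.7° = 1.623 m; N'_3 = 108·cos9.7° = 106.5; c'Δl = 10.71; W sinα = 18.2
Slice 4: Δl = 2.1/cos14.8° = 2.172 m; N'_4 = 175·cos14.8° = 169.2; c'Δl = 14.34; W sinα = 44.7
Slice 5: Δl = 3.0/cos22.1° = 3.238 m; N'_5 = 252·cos22.1° = 233.5; c'Δl = 21.37; W sinα = 94.8
Slice 6: Δl = 2.8/cos30.9° = 3.263 m; N'_6 = 165·cos30.9° = 141.6; c'Δl = 21.54; W sinα = 84.7
Slice 7: Δl = 2.9/cos40.4° = 3.808 m; N'_7 = 68·cos40.4° = 51.8; c'Δl = 25.13; W sinα = 44.1
Σc'Δl = 125.5 kN/m; ΣN' = 857.2 kN/m; ΣW sinα = 292.8 kN/m
Resisting = 125.5 + 857.2·tan27.3° = 125.5 + 442.4 = 567.9 kN/m
FS = 567.9 / 292.8 = 1.939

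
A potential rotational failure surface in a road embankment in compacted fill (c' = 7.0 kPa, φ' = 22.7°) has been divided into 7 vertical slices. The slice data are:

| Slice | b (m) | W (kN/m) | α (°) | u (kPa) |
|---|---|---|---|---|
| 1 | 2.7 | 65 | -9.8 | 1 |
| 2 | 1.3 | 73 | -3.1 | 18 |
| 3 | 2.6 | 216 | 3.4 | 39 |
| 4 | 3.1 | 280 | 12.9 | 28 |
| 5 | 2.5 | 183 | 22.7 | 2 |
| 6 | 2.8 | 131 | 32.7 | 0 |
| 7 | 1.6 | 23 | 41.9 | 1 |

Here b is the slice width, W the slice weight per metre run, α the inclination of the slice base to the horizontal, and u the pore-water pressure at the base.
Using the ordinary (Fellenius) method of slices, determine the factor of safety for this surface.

FS = 1.92

Ordinary method of slices: FS = Σ[c'·Δl_i + (W_i cosα_i − u_i·Δl_i)·tanφ'] / Σ W_i sinα_i, with Δl_i = b_i / cosα_i.
Slice 1: Δl = 2.7/cos(-9.8°) = 2.740 m; N'_1 = 65·cos(-9.8°) − 1·2.740 = 61.3; c'Δl = 19.18; W sinα = -11.1
Slice 2: Δl = 1.3/cos(-3.1°) = 1.302 m; N'_2 = 73·cos(-3.1°) − 18·1.302 = 49.5; c'Δl = 9.11; W sinα = -3.9
Slice 3: Δl = 2.6/cos3.4° = 2.605 m; N'_3 = 216·cos3.4° − 39·2.605 = 114.0; c'Δl = 18.23; W sinα = 12.8
Slice 4: Δl = 3.1/cos12.9° = 3.180 m; N'_4 = 280·cos12.9° − 28·3.180 = 183.9; c'Δl = 22.26; W sinα = 62.5
Slice 5: Δl = 2.5/cos22.7° = 2.710 m; N'_5 = 183·cos22.7° − 2·2.710 = 163.4; c'Δl = 18.97; W sinα = 70.6
Slice 6: Δl = 2.8/cos32.7° = 3.327 m; N'_6 = 131·cos32.7° − 0·3.327 = 110.2; c'Δl = 23.29; W sinα = 70.8
Slice 7: Δl = 1.6/cos41.9° = 2.150 m; N'_7 = 23·cos41.9° − 1·2.150 = 15.0; c'Δl = 15.05; W sinα = 15.4
Σc'Δl = 126.1 kN/m; ΣN' = 697.3 kN/m; ΣW sinα = 217.1 kN/m
Resisting = 126.1 + 697.3·tan22.7° = 126.1 + 291.7 = 417.8 kN/m
FS = 417.8 / 217.1 = 1.925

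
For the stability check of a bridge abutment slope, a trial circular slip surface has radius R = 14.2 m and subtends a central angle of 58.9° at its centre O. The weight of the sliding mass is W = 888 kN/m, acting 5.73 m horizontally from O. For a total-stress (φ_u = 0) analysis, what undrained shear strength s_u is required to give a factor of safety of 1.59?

s_u = 39.0 kPa

FS = s_u·L_a·R / (W·d), so s_u = FS·W·d / (L_a·R).
Arc length L_a = R·θ = 14.2·(58.9°·π/180) = 14.2·1.0280 = 14.60 m
s_u = 1.59·888·5.73 / (14.60·14.2) = 8090.3 / 207.29 = 39.03 kPa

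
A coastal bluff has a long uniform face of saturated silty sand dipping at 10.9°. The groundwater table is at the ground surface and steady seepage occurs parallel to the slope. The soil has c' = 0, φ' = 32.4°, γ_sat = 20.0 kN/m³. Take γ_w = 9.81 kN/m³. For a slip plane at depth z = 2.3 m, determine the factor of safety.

With seepage parallel to the slope and the water table at the surface, the effective normal stress on the slip plane uses the buoyant unit weight γ' = γ_sat − γ_w while the driving shear stress uses γ_sat:
FS = [c' + γ' z cos²β tanφ'] / [γ_sat z sinβ cosβ]
(For c' = 0 this reduces to FS = (γ'/γ_sat)·tanφ'/tanβ.)
γ' = 20.0 − 9.81 = 10.19 kN/m³
Numerator = 0.0 + 10.19·2.3·cos²10.9°·tan32.4° = 0.0 + 10.19·2.3·0.9642·0.6346 = 14.342 kPa
Denominator = 20.0·2.3·sin10.9°·cos10.9° = 20.0·2.3·0.1891·0.9820 = 8.541 kPa
FS = 14.342 / 8.541 = 1.679

FS = 1.68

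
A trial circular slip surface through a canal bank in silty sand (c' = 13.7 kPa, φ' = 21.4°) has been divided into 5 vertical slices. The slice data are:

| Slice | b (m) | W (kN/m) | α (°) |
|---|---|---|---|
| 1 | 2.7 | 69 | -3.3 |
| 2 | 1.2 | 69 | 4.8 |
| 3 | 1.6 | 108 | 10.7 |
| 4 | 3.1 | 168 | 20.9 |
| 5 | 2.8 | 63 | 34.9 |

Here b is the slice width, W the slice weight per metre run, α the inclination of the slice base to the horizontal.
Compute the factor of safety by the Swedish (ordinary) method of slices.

FS = 2.93

Ordinary method of slices: FS = Σ[c'·Δl_i + (W_i cosα_i)·tanφ'] / Σ W_i sinα_i, with Δl_i = b_i / cosα_i.
Slice 1: Δl = 2.7/cos(-3.3°) = 2.704 m; N'_1 = 69·cos(-3.3°) = 68.9; c'Δl = 37.05; W sinα = -4.0
Slice 2: Δl = 1.2/cos4.8° = 1.204 m; N'_2 = 69·cos4.8° = 68.8; c'Δl = 16.50; W sinα = 5.8
Slice 3: Δl = 1.6/cos10.7° = 1.628 m; N'_3 = 108·cos10.7° = 106.1; c'Δl = 22.31; W sinα = 20.1
Slice 4: Δl = 3.1/cos20.9° = 3.318 m; N'_4 = 168·cos20.9° = 156.9; c'Δl = 45.46; W sinα = 59.9
Slice 5: Δl = 2.8/cos34.9° = 3.414 m; N'_5 = 63·cos34.9° = 51.7; c'Δl = 46.77; W sinα = 36.0
Σc'Δl = 168.1 kN/m; ΣN' = 452.4 kN/m; ΣW sinα = 117.8 kN/m
Resisting = 168.1 + 452.4·tan21.4° = 168.1 + 177.3 = 345.4 kN/m
FS = 345.4 / 117.8 = 2.931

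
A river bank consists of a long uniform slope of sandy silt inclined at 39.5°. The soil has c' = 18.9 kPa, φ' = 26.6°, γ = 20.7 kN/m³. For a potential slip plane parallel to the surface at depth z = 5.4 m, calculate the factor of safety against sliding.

FS = 0.95

For an infinite slope with a slip plane parallel to the surface (no pore pressure): FS = [c' + γz cos²β tanφ'] / [γz sinβ cosβ].
γz = 20.7·5.4 = 111.78 kN/m²
Numerator = 18.9 + 111.78·cos²39.5°·tan26.6° = 18.9 + 111.78·0.5954·0.5008 = 52.228 kPa
Denominator = 111.78·sin39.5°·cos39.5° = 111.78·0.6361·0.7716 = 54.863 kPa
FS = 52.228 / 54.863 = 0.952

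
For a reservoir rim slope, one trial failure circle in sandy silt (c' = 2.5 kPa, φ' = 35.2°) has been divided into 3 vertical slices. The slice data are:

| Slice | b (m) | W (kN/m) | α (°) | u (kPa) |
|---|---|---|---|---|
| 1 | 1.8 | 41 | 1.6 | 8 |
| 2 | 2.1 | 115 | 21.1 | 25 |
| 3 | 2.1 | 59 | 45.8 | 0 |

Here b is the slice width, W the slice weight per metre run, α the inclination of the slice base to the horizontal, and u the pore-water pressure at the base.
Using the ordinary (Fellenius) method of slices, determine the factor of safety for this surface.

FS = 1.20

Ordinary method of slices: FS = Σ[c'·Δl_i + (W_i cosα_i − u_i·Δl_i)·tanφ'] / Σ W_i sinα_i, with Δl_i = b_i / cosα_i.
Slice 1: Δl = 1.8/cos1.6° = 1.801 m; N'_1 = 41·cos1.6° − 8·1.801 = 26.6; c'Δl = 4.50; W sinα = 1.1
Slice 2: Δl = 2.1/cos21.1° = 2.251 m; N'_2 = 115·cos21.1° − 25·2.251 = 51.0; c'Δl = 5.63; W sinα = 41.4
Slice 3: Δl = 2.1/cos45.8° = 3.012 m; N'_3 = 59·cos45.8° − 0·3.012 = 41.1; c'Δl = 7.53; W sinα = 42.3
Σc'Δl = 17.7 kN/m; ΣN' = 118.7 kN/m; ΣW sinα = 84.8 kN/m
Resisting = 17.7 + 118.7·tan35.2° = 17.7 + 83.8 = 101.4 kN/m
FS = 101.4 / 84.8 = 1.195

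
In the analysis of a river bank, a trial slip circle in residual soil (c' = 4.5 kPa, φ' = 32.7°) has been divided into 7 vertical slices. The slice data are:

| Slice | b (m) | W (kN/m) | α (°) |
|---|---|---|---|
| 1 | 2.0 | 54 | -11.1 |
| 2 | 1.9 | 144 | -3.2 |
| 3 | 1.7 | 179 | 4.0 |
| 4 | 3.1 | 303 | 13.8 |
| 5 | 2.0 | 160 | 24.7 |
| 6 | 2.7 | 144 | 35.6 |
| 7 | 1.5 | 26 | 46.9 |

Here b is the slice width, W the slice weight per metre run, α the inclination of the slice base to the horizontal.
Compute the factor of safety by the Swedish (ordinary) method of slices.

Ordinary method of slices: FS = Σ[c'·Δl_i + (W_i cosα_i)·tanφ'] / Σ W_i sinα_i, with Δl_i = b_i / cosα_i.
Slice 1: Δl = 2.0/cos(-11.1°) = 2.038 m; N'_1 = 54·cos(-11.1°) = 53.0; c'Δl = 9.17; W sinα = -10.4
Slice 2: Δl = 1.9/cos(-3.2°) = 1.903 m; N'_2 = 144·cos(-3.2°) = 143.8; c'Δl = 8.56; W sinα = -8.0
Slice 3: Δl = 1.7/cos4.0° = 1.704 m; N'_3 = 179·cos4.0° = 178.6; c'Δl = 7.67; W sinα = 12.5
Slice 4: Δl = 3.1/cos13.8° = 3.192 m; N'_4 = 303·cos13.8° = 294.3; c'Δl = 14.36; W sinα = 72.3
Slice 5: Δl = 2.0/cos24.7° = 2.201 m; N'_5 = 160·cos24.7° = 145.4; c'Δl = 9.91; W sinα = 66.9
Slice 6: Δl = 2.7/cos35.6° = 3.321 m; N'_6 = 144·cos35.6° = 117.1; c'Δl = 14.94; W sinα = 83.8
Slice 7: Δl = 1.5/cos46.9° = 2.195 m; N'_7 = 26·cos46.9° = 17.8; c'Δl = 9.88; W sinα = 19.0
Σc'Δl = 74.5 kN/m; ΣN' = 949.8 kN/m; ΣW sinα = 236.0 kN/m
Resisting = 74.5 + 949.8·tan32.7° = 74.5 + 609.8 = 684.3 kN/m
FS = 684.3 / 236.0 = 2.899

FS = 2.90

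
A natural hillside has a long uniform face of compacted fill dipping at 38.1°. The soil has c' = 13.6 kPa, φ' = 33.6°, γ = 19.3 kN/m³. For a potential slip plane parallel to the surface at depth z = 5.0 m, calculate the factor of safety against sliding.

For an infinite slope with a slip plane parallel to the surface (no pore pressure): FS = [c' + γz cos²β tanφ'] / [γz sinβ cosβ].
γz = 19.3·5.0 = 96.50 kN/m²
Numerator = 13.6 + 96.50·cos²38.1°·tan33.6° = 13.6 + 96.50·0.6193·0.6644 = 53.304 kPa
Denominator = 96.50·sin38.1°·cos38.1° = 96.50·0.6170·0.7869 = 46.857 kPa
FS = 53.304 / 46.857 = 1.138

FS = 1.14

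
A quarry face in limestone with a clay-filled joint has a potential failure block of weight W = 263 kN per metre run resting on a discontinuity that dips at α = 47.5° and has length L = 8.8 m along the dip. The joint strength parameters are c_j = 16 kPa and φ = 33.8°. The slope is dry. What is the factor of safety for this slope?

Resolving the block weight along and normal to the plane and applying the Mohr–Coulomb strength on the joint:
N' = W cosα = 263·cos47.5° = 177.7 kN/m
Driving force T = W sinα = 263·sin47.5° = 193.9 kN/m
Resisting force R = c_j·L + N'·tanφ = 16·8.8 + 177.7·tan33.8° = 140.8 + 118.9 = 259.7 kN/m
FS = R / T = 259.7 / 193.9 = 1.340

FS = 1.34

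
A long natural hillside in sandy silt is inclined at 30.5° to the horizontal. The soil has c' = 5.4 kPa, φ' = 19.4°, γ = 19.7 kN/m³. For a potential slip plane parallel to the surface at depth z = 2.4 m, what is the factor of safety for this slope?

FS = 0.86

For an infinite slope with a slip plane parallel to the surface (no pore pressure): FS = [c' + γz cos²β tanφ'] / [γz sinβ cosβ].
γz = 19.7·2.4 = 47.28 kN/m²
Numerator = 5.4 + 47.28·cos²30.5°·tan19.4° = 5.4 + 47.28·0.7424·0.3522 = 17.761 kPa
Denominator = 47.28·sin30.5°·cos30.5° = 47.28·0.5075·0.8616 = 20.676 kPa
FS = 17.761 / 20.676 = 0.859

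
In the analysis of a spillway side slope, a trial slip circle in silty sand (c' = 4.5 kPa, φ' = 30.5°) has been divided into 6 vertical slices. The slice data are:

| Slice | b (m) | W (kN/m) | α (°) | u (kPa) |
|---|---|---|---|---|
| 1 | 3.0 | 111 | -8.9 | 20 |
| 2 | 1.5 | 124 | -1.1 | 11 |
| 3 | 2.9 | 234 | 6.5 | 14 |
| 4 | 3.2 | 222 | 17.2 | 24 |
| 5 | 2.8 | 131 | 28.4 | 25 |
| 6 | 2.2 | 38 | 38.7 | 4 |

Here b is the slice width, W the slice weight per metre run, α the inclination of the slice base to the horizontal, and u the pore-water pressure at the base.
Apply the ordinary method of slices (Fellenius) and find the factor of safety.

Ordinary method of slices: FS = Σ[c'·Δl_i + (W_i cosα_i − u_i·Δl_i)·tanφ'] / Σ W_i sinα_i, with Δl_i = b_i / cosα_i.
Slice 1: Δl = 3.0/cos(-8.9°) = 3.037 m; N'_1 = 111·cos(-8.9°) − 20·3.037 = 48.9; c'Δl = 13.66; W sinα = -17.2
Slice 2: Δl = 1.5/cos(-1.1°) = 1.500 m; N'_2 = 124·cos(-1.1°) − 11·1.500 = 107.5; c'Δl = 6.75; W sinα = -2.4
Slice 3: Δl = 2.9/cos6.5° = 2.919 m; N'_3 = 234·cos6.5° − 14·2.919 = 191.6; c'Δl = 13.13; W sinα = 26.5
Slice 4: Δl = 3.2/cos17.2° = 3.350 m; N'_4 = 222·cos17.2° − 24·3.350 = 131.7; c'Δl = 15.07; W sinα = 65.6
Slice 5: Δl = 2.8/cos28.4° = 3.183 m; N'_5 = 131·cos28.4° − 25·3.183 = 35.7; c'Δl = 14.32; W sinα = 62.3
Slice 6: Δl = 2.2/cos38.7° = 2.819 m; N'_6 = 38·cos38.7° − 4·2.819 = 18.4; c'Δl = 12.69; W sinα = 23.8
Σc'Δl = 75.6 kN/m; ΣN' = 533.8 kN/m; ΣW sinα = 158.6 kN/m
Resisting = 75.6 + 533.8·tan30.5° = 75.6 + 314.4 = 390.0 kN/m
FS = 390.0 / 158.6 = 2.458

FS = 2.46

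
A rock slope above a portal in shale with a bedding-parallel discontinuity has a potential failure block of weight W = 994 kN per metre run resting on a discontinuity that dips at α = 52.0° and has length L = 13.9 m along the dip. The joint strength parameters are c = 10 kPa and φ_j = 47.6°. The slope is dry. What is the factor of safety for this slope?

FS = 1.03

Resolving the block weight along and normal to the plane and applying the Mohr–Coulomb strength on the joint:
N' = W cosα = 994·cos52.0° = 612.0 kN/m
Driving force T = W sinα = 994·sin52.0° = 783.3 kN/m
Resisting force R = c·L + N'·tanφ_j = 10·13.9 + 612.0·tan47.6° = 139.0 + 670.2 = 809.2 kN/m
FS = R / T = 809.2 / 783.3 = 1.033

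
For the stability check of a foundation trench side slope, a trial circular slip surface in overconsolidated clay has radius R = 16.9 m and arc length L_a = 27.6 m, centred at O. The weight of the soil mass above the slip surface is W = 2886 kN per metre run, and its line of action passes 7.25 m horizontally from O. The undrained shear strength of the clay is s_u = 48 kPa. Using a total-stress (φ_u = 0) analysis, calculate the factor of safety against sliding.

FS = 1.07

Taking moments about the centre O, the resisting moment is provided by the undrained shear strength acting along the arc:
M_R = s_u·L_a·R = 48·27.60·16.9 = 22389.1 kN·m/m
M_D = W·d = 2886·7.25 = 20923.5 kN·m/m
FS = M_R / M_D = 22389.1 / 20923.5 = 1.070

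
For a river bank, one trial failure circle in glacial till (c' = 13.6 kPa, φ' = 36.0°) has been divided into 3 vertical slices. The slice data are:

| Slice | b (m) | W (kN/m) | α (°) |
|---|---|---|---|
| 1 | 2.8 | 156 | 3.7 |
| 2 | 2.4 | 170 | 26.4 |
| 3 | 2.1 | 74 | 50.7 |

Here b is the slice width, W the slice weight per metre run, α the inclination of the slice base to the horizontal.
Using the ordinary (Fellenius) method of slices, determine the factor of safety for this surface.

FS = 2.64

Ordinary method of slices: FS = Σ[c'·Δl_i + (W_i cosα_i)·tanφ'] / Σ W_i sinα_i, with Δl_i = b_i / cosα_i.
Slice 1: Δl = 2.8/cos3.7° = 2.806 m; N'_1 = 156·cos3.7° = 155.7; c'Δl = 38.16; W sinα = 10.1
Slice 2: Δl = 2.4/cos26.4° = 2.679 m; N'_2 = 170·cos26.4° = 152.3; c'Δl = 36.44; W sinα = 75.6
Slice 3: Δl = 2.1/cos50.7° = 3.316 m; N'_3 = 74·cos50.7° = 46.9; c'Δl = 45.09; W sinα = 57.3
Σc'Δl = 119.7 kN/m; ΣN' = 354.8 kN/m; ΣW sinα = 142.9 kN/m
Resisting = 119.7 + 354.8·tan36.0° = 119.7 + 257.8 = 377.5 kN/m
FS = 377.5 / 142.9 = 2.641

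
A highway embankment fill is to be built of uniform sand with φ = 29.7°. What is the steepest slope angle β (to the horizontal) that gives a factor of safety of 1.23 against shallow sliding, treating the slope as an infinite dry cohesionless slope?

β = 24.9°

For an infinite dry cohesionless slope FS = tanφ/tanβ, so tanβ = tanφ / FS.
tanβ = tan29.7° / 1.23 = 0.5704 / 1.23 = 0.4637
β = arctan(0.4637) = 24.88°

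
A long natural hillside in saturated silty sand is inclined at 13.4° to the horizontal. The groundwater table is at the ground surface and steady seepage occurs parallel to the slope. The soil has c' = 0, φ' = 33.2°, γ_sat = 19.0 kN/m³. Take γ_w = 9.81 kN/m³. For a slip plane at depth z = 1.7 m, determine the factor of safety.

FS = 1.33

With seepage parallel to the slope and the water table at the surface, the effective normal stress on the slip plane uses the buoyant unit weight γ' = γ_sat − γ_w while the driving shear stress uses γ_sat:
FS = [c' + γ' z cos²β tanφ'] / [γ_sat z sinβ cosβ]
(For c' = 0 this reduces to FS = (γ'/γ_sat)·tanφ'/tanβ.)
γ' = 19.0 − 9.81 = 9.19 kN/m³
Numerator = 0.0 + 9.19·1.7·cos²13.4°·tan33.2° = 0.0 + 9.19·1.7·0.9463·0.6544 = 9.674 kPa
Denominator = 19.0·1.7·sin13.4°·cos13.4° = 19.0·1.7·0.2317·0.9728 = 7.282 kPa
FS = 9.674 / 7.282 = 1.329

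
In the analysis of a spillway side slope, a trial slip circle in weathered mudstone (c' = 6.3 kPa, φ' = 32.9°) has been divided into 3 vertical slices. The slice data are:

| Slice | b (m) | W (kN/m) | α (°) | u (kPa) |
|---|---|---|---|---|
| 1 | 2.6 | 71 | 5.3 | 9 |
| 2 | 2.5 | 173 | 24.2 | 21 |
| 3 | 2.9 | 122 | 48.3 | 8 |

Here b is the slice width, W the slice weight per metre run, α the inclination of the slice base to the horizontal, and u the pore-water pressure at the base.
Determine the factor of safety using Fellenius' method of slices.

FS = 1.11

Ordinary method of slices: FS = Σ[c'·Δl_i + (W_i cosα_i − u_i·Δl_i)·tanφ'] / Σ W_i sinα_i, with Δl_i = b_i / cosα_i.
Slice 1: Δl = 2.6/cos5.3° = 2.611 m; N'_1 = 71·cos5.3° − 9·2.611 = 47.2; c'Δl = 16.45; W sinα = 6.6
Slice 2: Δl = 2.5/cos24.2° = 2.741 m; N'_2 = 173·cos24.2° − 21·2.741 = 100.2; c'Δl = 17.27; W sinα = 70.9
Slice 3: Δl = 2.9/cos48.3° = 4.359 m; N'_3 = 122·cos48.3° − 8·4.359 = 46.3; c'Δl = 27.46; W sinα = 91.1
Σc'Δl = 61.2 kN/m; ΣN' = 193.7 kN/m; ΣW sinα = 168.6 kN/m
Resisting = 61.2 + 193.7·tan32.9° = 61.2 + 125.3 = 186.5 kN/m
FS = 186.5 / 168.6 = 1.106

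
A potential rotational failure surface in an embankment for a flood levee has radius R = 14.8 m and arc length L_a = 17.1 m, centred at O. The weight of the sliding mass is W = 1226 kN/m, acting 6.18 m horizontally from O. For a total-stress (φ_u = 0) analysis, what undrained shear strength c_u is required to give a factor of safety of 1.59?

c_u = 47.6 kPa

FS = c_u·L_a·R / (W·d), so c_u = FS·W·d / (L_a·R).
c_u = 1.59·1226·6.18 / (17.10·14.8) = 12046.9 / 253.08 = 47.60 kPa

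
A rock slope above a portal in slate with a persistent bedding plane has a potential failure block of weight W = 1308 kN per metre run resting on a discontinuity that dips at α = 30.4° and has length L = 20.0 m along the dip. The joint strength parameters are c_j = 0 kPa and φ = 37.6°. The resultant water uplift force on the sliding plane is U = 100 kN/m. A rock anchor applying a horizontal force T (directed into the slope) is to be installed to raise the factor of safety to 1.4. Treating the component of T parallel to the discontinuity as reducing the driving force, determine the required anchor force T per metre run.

T = 84 kN/m

Resolving forces along and normal to the sliding plane, with the horizontal anchor force T adding T·sinα to the effective normal force and T·cosα acting up the plane against the driving force:
FS = [c_jL + (W cosα − U + T sinα) tanφ] / [W sinα − T cosα]
Without the anchor: N' = 1028.2 kN/m, driving T_d = 661.9 kN/m, resisting R = 0·20.0 + 1028.2·tan37.6° = 791.8 kN/m, FS = 1.20.
Setting FS = 1.4 and solving for T:
1.4·(661.9 − T cos30.4°) = 791.8 + T sin30.4°·tan37.6°
T·(sin30.4°·tan37.6° + 1.4·cos30.4°) = 1.4·661.9 − 791.8
T·(0.5060·0.7701 + 1.4·0.8625) = 926.6 − 791.8 = 134.9
T·1.5972 = 134.9
T = 84.4 kN/m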